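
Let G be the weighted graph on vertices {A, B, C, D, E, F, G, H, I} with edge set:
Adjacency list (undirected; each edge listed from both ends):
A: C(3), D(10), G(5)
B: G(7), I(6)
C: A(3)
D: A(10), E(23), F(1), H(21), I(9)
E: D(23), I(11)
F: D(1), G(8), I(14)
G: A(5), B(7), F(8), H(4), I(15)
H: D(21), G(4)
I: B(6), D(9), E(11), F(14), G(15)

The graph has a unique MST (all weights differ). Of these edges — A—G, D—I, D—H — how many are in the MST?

1

Kruskal: consider edges lightest-first.
D—F (1): add — endpoints in different components.
A—C (3): add — endpoints in different components.
G—H (4): add — endpoints in different components.
A—G (5): add — endpoints in different components.
B—I (6): add — endpoints in different components.
B—G (7): add — endpoints in different components.
F—G (8): add — endpoints in different components.
D—I (9): skip — D and I already connected.
A—D (10): skip — A and D already connected.
E—I (11): add — endpoints in different components.
MST edge set: {D—F, A—C, G—H, A—G, B—I, B—G, F—G, E—I}.
Of the listed edges, {A—G} are in the MST → 1.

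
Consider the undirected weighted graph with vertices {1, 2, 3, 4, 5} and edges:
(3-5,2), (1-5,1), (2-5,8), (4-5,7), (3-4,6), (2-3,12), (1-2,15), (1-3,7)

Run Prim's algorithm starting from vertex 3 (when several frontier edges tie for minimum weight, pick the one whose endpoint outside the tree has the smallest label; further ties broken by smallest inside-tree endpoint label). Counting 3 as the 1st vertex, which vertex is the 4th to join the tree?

Prim, starting at 3.
Step 1: frontier [3-5 2, 3-4 6, 1-3 7, 2-3 12] → take 3-5 (2); add 5.
Step 2: frontier [3-4 6, 1-3 7, 2-3 12, 1-5 1, 4-5 7, 2-5 8] → take 1-5 (1); add 1.
Step 3: frontier [1-2 15, 3-4 6, 2-3 12, 4-5 7, 2-5 8] → take 3-4 (6); add 4.
Step 4: frontier [1-2 15, 2-3 12, 2-5 8] → take 2-5 (8); add 2.
Vertex order: 3, 5, 1, 4, 2. The 4th vertex is 4.

4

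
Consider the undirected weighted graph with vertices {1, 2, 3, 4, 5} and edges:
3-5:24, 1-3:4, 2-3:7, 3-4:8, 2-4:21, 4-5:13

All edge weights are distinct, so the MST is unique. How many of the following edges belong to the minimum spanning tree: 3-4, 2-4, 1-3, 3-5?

Sort edges by weight, then run Kruskal:
1-3 (4): add. Components now {1,3} {2} {4} {5}
2-3 (7): add. Components now {1,2,3} {4} {5}
3-4 (8): add. Components now {1,2,3,4} {5}
4-5 (13): add. Components now {1,2,3,4,5}
MST edge set: {1-3, 2-3, 3-4, 4-5}.
Of the listed edges, {3-4, 1-3} are in the MST → 2.

2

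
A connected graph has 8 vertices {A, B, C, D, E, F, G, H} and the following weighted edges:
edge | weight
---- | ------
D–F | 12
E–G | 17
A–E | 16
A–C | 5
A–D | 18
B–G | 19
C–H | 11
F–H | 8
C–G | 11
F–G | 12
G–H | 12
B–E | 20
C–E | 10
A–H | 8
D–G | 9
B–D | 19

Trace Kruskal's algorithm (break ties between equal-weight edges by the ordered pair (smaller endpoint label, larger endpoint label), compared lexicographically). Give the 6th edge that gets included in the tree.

Kruskal: consider edges lightest-first.
A–C (5): add — endpoints in different components.
A–H (8): add — endpoints in different components.
F–H (8): add — endpoints in different components.
D–G (9): add — endpoints in different components.
C–E (10): add — endpoints in different components.
C–G (11): add — endpoints in different components.
C–H (11): skip — C and H already connected.
D–F (12): skip — D and F already connected.
F–G (12): skip — F and G already connected.
G–H (12): skip — G and H already connected.
A–E (16): skip — A and E already connected.
E–G (17): skip — E and G already connected.
A–D (18): skip — A and D already connected.
B–D (19): add — endpoints in different components.
The 6th edge added is C–G.

C-G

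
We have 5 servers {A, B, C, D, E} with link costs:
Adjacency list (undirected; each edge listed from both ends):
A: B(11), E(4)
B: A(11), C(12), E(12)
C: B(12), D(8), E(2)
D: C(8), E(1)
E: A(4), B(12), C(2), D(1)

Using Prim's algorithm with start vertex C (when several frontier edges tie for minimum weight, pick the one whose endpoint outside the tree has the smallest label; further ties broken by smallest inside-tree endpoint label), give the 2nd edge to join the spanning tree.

D-E

Prim's algorithm from C:
Step 1: frontier [C-E 2, C-D 8, B-C 12] → take C-E (2); add E.
Step 2: frontier [C-D 8, B-C 12, D-E 1, A-E 4, B-E 12] → take D-E (1); add D.
Step 3: frontier [B-C 12, A-E 4, B-E 12] → take A-E (4); add A.
Step 4: frontier [A-B 11, B-C 12, B-E 12] → take A-B (11); add B.
The 2nd edge added is D-E.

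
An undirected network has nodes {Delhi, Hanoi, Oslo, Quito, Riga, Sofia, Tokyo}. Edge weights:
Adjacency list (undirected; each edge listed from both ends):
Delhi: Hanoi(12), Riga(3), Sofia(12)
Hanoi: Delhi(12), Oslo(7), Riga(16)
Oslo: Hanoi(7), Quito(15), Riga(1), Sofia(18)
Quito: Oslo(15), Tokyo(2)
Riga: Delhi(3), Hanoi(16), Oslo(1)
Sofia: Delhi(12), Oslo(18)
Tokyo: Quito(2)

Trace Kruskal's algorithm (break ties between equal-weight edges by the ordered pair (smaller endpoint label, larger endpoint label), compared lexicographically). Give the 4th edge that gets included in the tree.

Kruskal: consider edges lightest-first.
Oslo–Riga (1): add — endpoints in different components.
Quito–Tokyo (2): add — endpoints in different components.
Delhi–Riga (3): add — endpoints in different components.
Hanoi–Oslo (7): add — endpoints in different components.
Delhi–Hanoi (12): skip — Delhi and Hanoi already connected.
Delhi–Sofia (12): add — endpoints in different components.
Oslo–Quito (15): add — endpoints in different components.
The 4th edge added is Hanoi–Oslo.

Hanoi-Oslo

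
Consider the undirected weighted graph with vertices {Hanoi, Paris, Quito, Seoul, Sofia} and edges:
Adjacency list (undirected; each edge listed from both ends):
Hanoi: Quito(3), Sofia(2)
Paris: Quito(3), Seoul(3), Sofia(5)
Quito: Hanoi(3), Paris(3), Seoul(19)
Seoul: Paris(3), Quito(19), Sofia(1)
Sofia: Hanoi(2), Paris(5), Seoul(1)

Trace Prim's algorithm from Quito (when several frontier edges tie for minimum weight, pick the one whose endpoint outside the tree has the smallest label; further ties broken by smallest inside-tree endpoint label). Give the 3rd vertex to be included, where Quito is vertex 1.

Sofia

Prim's algorithm from Quito:
Step 1: frontier [Hanoi–Quito 3, Paris–Quito 3, Quito–Seoul 19] → take Hanoi–Quito (3); add Hanoi.
Step 2: frontier [Hanoi–Sofia 2, Paris–Quito 3, Quito–Seoul 19] → take Hanoi–Sofia (2); add Sofia.
Step 3: frontier [Paris–Quito 3, Quito–Seoul 19, Seoul–Sofia 1, Paris–Sofia 5] → take Seoul–Sofia (1); add Seoul.
Step 4: frontier [Paris–Quito 3, Paris–Seoul 3, Paris–Sofia 5] → take Paris–Quito (3); add Paris.
Vertex order: Quito, Hanoi, Sofia, Seoul, Paris. The 3rd vertex is Sofia.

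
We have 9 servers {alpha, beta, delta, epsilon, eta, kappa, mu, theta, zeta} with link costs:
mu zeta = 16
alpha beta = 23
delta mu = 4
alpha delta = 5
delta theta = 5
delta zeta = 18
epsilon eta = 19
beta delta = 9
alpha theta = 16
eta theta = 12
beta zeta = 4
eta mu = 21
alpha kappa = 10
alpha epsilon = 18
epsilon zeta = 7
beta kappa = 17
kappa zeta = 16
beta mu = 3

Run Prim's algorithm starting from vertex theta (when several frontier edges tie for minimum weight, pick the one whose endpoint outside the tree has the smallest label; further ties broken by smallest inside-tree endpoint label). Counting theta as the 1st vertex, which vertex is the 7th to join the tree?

epsilon

Prim, starting at theta.
Step 1: cheapest edge leaving the tree is delta theta (5); add delta.
Step 2: cheapest edge leaving the tree is delta mu (4); add mu.
Step 3: cheapest edge leaving the tree is beta mu (3); add beta.
Step 4: cheapest edge leaving the tree is beta zeta (4); add zeta.
Step 5: cheapest edge leaving the tree is alpha delta (5); add alpha.
Step 6: cheapest edge leaving the tree is epsilon zeta (7); add epsilon.
Step 7: cheapest edge leaving the tree is alpha kappa (10); add kappa.
Step 8: cheapest edge leaving the tree is eta theta (12); add eta.
Vertex order: theta, delta, mu, beta, zeta, alpha, epsilon, kappa, eta. The 7th vertex is epsilon.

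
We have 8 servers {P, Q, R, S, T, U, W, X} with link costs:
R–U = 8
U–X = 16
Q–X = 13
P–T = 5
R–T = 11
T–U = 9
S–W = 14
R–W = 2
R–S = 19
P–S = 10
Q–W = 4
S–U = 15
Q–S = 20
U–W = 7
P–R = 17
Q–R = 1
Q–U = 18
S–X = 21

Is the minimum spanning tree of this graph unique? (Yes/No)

Yes

Sort edges by weight, then run Kruskal:
Q–R (1): add — endpoints in different components.
R–W (2): add — endpoints in different components.
Q–W (4): skip — W and Q already connected.
P–T (5): add — endpoints in different components.
U–W (7): add — endpoints in different components.
R–U (8): skip — U and R already connected.
T–U (9): add — endpoints in different components.
P–S (10): add — endpoints in different components.
R–T (11): skip — R and T already connected.
Q–X (13): add — endpoints in different components.
Every non-tree edge has weight strictly greater than the heaviest edge on the tree path between its endpoints, so the MST is unique.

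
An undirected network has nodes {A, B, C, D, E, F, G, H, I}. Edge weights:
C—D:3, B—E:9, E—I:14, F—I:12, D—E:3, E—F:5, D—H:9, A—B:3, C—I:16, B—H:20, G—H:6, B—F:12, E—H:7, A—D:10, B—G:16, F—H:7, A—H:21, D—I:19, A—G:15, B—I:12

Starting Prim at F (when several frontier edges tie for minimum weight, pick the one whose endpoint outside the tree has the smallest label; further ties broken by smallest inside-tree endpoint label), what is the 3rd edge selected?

Grow the tree from F using Prim:
Step 1: cheapest edge leaving the tree is E—F (5); add E.
Step 2: cheapest edge leaving the tree is D—E (3); add D.
Step 3: cheapest edge leaving the tree is C—D (3); add C.
Step 4: cheapest edge leaving the tree is E—H (7); add H.
Step 5: cheapest edge leaving the tree is G—H (6); add G.
Step 6: cheapest edge leaving the tree is B—E (9); add B.
Step 7: cheapest edge leaving the tree is A—B (3); add A.
Step 8: cheapest edge leaving the tree is B—I (12); add I.
The 3rd edge added is C—D.

C-D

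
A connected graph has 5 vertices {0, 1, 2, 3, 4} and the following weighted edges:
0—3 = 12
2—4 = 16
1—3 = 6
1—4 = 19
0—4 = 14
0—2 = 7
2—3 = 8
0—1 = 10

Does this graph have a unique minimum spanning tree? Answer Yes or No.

Kruskal: consider edges lightest-first.
1—3 (6): add. Components now {0} {1,3} {2} {4}
0—2 (7): add. Components now {0,2} {1,3} {4}
2—3 (8): add. Components now {0,1,2,3} {4}
0—1 (10): skip — 0 and 1 already connected.
0—3 (12): skip — 0 and 3 already connected.
0—4 (14): add. Components now {0,1,2,3,4}
Every non-tree edge has weight strictly greater than the heaviest edge on the tree path between its endpoints, so the MST is unique.

Yes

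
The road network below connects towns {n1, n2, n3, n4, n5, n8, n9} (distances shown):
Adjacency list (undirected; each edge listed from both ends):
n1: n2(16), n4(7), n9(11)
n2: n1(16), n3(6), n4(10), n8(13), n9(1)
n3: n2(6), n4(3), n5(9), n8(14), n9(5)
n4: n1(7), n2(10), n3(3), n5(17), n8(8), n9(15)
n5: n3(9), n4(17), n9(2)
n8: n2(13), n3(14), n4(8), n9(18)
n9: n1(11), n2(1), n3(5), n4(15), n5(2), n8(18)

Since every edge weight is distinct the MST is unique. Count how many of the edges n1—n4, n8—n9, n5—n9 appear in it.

Kruskal: consider edges lightest-first.
n2—n9 (1): add. Components now {n8} {n5} {n4} {n2,n9} {n3} {n1}
n5—n9 (2): add. Components now {n8} {n2,n5,n9} {n4} {n3} {n1}
n3—n4 (3): add. Components now {n8} {n2,n5,n9} {n3,n4} {n1}
n3—n9 (5): add. Components now {n8} {n2,n3,n4,n5,n9} {n1}
n2—n3 (6): skip — n2 and n3 already connected.
n1—n4 (7): add. Components now {n8} {n1,n2,n3,n4,n5,n9}
n4—n8 (8): add. Components now {n1,n2,n3,n4,n5,n8,n9}
MST edge set: {n2—n9, n5—n9, n3—n4, n3—n9, n1—n4, n4—n8}.
Of the listed edges, {n1—n4, n5—n9} are in the MST → 2.

2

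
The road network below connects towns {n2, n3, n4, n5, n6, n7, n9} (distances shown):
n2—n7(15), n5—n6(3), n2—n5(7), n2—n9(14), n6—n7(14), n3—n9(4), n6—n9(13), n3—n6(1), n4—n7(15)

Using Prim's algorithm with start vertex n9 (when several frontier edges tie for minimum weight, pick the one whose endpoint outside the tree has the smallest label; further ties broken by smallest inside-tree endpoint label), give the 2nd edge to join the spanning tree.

Grow the tree from n9 using Prim:
Step 1: frontier [n3—n9 4, n6—n9 13, n2—n9 14] → take n3—n9 (4); add n3.
Step 2: frontier [n3—n6 1, n6—n9 13, n2—n9 14] → take n3—n6 (1); add n6.
Step 3: frontier [n5—n6 3, n6—n7 14, n2—n9 14] → take n5—n6 (3); add n5.
Step 4: frontier [n2—n5 7, n6—n7 14, n2—n9 14] → take n2—n5 (7); add n2.
Step 5: frontier [n2—n7 15, n6—n7 14] → take n6—n7 (14); add n7.
Step 6: frontier [n4—n7 15] → take n4—n7 (15); add n4.
The 2nd edge added is n3—n6.

n3-n6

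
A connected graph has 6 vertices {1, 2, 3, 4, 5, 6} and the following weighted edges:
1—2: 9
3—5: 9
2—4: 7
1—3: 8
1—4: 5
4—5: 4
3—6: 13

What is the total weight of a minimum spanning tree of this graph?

Kruskal's algorithm — process edges by increasing weight (ties by edge label):
4—5 (4): add. Components now {1} {2} {3} {4,5} {6}
1—4 (5): add. Components now {1,4,5} {2} {3} {6}
2—4 (7): add. Components now {1,2,4,5} {3} {6}
1—3 (8): add. Components now {1,2,3,4,5} {6}
1—2 (9): skip — 1 and 2 already connected.
3—5 (9): skip — 3 and 5 already connected.
3—6 (13): add. Components now {1,2,3,4,5,6}
MST edges: 4—5, 1—4, 2—4, 1—3, 3—6; total weight 4+5+7+8+13 = 37.

37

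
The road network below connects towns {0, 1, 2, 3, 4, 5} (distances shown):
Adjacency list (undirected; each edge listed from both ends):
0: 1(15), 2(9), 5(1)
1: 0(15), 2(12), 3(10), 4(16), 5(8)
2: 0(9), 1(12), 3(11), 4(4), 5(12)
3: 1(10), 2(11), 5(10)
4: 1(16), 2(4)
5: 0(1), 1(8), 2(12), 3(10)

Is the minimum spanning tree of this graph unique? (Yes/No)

Kruskal: consider edges lightest-first.
0 5 (1): add. Components now {0,5} {1} {2} {3} {4}
2 4 (4): add. Components now {0,5} {1} {2,4} {3}
1 5 (8): add. Components now {0,1,5} {2,4} {3}
0 2 (9): add. Components now {0,1,2,4,5} {3}
1 3 (10): add. Components now {0,1,2,3,4,5}
Non-tree edge 3 5 has weight 10, equal to the heaviest edge on its tree cycle — swapping gives another MST of the same weight. Not unique.

No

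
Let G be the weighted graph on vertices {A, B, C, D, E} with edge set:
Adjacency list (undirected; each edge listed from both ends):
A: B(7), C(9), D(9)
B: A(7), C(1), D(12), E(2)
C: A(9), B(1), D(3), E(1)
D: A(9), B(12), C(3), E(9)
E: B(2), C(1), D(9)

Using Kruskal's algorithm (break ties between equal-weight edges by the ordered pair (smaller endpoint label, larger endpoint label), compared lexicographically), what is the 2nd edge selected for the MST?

C-E

Kruskal: consider edges lightest-first.
B-C (1): add — endpoints in different components.
C-E (1): add — endpoints in different components.
B-E (2): skip — B and E already connected.
C-D (3): add — endpoints in different components.
A-B (7): add — endpoints in different components.
The 2nd edge added is C-E.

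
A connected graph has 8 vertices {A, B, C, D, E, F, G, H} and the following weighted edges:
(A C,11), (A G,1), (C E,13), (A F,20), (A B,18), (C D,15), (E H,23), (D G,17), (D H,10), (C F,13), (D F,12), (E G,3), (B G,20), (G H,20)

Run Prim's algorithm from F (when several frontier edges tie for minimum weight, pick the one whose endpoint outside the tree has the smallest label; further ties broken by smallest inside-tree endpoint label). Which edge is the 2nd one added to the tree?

Grow the tree from F using Prim:
Step 1: frontier [D F 12, C F 13, A F 20] → take D F (12); add D.
Step 2: frontier [D H 10, C D 15, D G 17, C F 13, A F 20] → take D H (10); add H.
Step 3: frontier [C D 15, D G 17, C F 13, A F 20, G H 20, E H 23] → take C F (13); add C.
Step 4: frontier [A C 11, C E 13, D G 17, A F 20, G H 20, E H 23] → take A C (11); add A.
Step 5: frontier [A G 1, A B 18, C E 13, D G 17, G H 20, E H 23] → take A G (1); add G.
Step 6: frontier [A B 18, C E 13, E G 3, B G 20, E H 23] → take E G (3); add E.
Step 7: frontier [A B 18, B G 20] → take A B (18); add B.
The 2nd edge added is D H.

D-H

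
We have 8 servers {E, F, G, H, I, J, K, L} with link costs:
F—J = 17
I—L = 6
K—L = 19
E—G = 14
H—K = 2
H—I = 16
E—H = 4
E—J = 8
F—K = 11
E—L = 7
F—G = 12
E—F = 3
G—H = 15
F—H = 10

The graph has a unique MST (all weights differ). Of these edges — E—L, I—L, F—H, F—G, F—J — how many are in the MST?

3

Sort edges by weight, then run Kruskal:
H—K (2): add — endpoints in different components.
E—F (3): add — endpoints in different components.
E—H (4): add — endpoints in different components.
I—L (6): add — endpoints in different components.
E—L (7): add — endpoints in different components.
E—J (8): add — endpoints in different components.
F—H (10): skip — F and H already connected.
F—K (11): skip — F and K already connected.
F—G (12): add — endpoints in different components.
MST edge set: {H—K, E—F, E—H, I—L, E—L, E—J, F—G}.
Of the listed edges, {E—L, I—L, F—G} are in the MST → 3.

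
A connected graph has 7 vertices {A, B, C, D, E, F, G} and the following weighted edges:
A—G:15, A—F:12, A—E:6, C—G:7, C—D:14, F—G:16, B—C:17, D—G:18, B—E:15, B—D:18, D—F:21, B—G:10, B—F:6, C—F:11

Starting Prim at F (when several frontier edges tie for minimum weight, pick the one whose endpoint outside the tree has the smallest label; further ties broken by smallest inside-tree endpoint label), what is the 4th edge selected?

Grow the tree from F using Prim:
Step 1: cheapest edge leaving the tree is B—F (6); add B.
Step 2: cheapest edge leaving the tree is B—G (10); add G.
Step 3: cheapest edge leaving the tree is C—G (7); add C.
Step 4: cheapest edge leaving the tree is A—F (12); add A.
Step 5: cheapest edge leaving the tree is A—E (6); add E.
Step 6: cheapest edge leaving the tree is C—D (14); add D.
The 4th edge added is A—F.

A-F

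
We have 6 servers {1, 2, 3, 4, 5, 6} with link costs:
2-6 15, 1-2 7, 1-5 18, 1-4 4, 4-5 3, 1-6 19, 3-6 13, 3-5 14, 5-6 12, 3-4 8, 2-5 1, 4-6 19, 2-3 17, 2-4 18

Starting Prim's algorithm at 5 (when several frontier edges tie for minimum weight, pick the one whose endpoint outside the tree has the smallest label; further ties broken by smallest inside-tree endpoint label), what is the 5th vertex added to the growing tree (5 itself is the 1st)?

Prim, starting at 5.
Step 1: cheapest edge leaving the tree is 2-5 (1); add 2.
Step 2: cheapest edge leaving the tree is 4-5 (3); add 4.
Step 3: cheapest edge leaving the tree is 1-4 (4); add 1.
Step 4: cheapest edge leaving the tree is 3-4 (8); add 3.
Step 5: cheapest edge leaving the tree is 5-6 (12); add 6.
Vertex order: 5, 2, 4, 1, 3, 6. The 5th vertex is 3.

3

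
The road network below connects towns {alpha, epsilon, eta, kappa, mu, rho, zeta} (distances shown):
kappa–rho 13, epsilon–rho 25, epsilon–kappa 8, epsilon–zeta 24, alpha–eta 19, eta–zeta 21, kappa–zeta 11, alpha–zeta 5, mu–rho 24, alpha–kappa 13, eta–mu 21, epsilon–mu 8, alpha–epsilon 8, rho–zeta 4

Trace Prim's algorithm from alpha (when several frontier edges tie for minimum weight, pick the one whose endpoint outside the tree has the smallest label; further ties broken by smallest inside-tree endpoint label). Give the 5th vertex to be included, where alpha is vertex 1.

kappa

Prim's algorithm from alpha:
Step 1: cheapest edge leaving the tree is alpha–zeta (5); add zeta.
Step 2: cheapest edge leaving the tree is rho–zeta (4); add rho.
Step 3: cheapest edge leaving the tree is alpha–epsilon (8); add epsilon.
Step 4: cheapest edge leaving the tree is epsilon–kappa (8); add kappa.
Step 5: cheapest edge leaving the tree is epsilon–mu (8); add mu.
Step 6: cheapest edge leaving the tree is alpha–eta (19); add eta.
Vertex order: alpha, zeta, rho, epsilon, kappa, mu, eta. The 5th vertex is kappa.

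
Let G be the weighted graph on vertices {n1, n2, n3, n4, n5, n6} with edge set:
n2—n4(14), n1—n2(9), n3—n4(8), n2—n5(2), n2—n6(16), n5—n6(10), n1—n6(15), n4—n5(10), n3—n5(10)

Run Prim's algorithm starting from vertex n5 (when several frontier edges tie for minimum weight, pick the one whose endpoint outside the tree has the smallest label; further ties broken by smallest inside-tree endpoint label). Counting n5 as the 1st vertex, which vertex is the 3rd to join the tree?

Prim, starting at n5.
Step 1: cheapest edge leaving the tree is n2—n5 (2); add n2.
Step 2: cheapest edge leaving the tree is n1—n2 (9); add n1.
Step 3: cheapest edge leaving the tree is n3—n5 (10); add n3.
Step 4: cheapest edge leaving the tree is n3—n4 (8); add n4.
Step 5: cheapest edge leaving the tree is n5—n6 (10); add n6.
Vertex order: n5, n2, n1, n3, n4, n6. The 3rd vertex is n1.

n1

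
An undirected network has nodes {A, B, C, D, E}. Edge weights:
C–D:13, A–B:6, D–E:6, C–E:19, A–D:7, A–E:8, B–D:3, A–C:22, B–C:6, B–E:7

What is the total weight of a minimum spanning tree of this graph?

21

Sort edges by weight, then run Kruskal:
B–D (3): add — endpoints in different components.
A–B (6): add — endpoints in different components.
B–C (6): add — endpoints in different components.
D–E (6): add — endpoints in different components.
MST edges: B–D, A–B, B–C, D–E; total weight 3+6+6+6 = 21.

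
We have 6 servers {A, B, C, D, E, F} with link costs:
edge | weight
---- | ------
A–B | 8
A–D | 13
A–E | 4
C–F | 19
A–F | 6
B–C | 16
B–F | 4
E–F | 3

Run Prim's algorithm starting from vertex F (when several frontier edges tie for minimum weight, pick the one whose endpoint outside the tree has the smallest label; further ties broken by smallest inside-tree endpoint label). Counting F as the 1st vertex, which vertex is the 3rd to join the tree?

A

Prim's algorithm from F:
Step 1: frontier [E–F 3, B–F 4, A–F 6, C–F 19] → take E–F (3); add E.
Step 2: frontier [A–E 4, B–F 4, A–F 6, C–F 19] → take A–E (4); add A.
Step 3: frontier [A–B 8, A–D 13, B–F 4, C–F 19] → take B–F (4); add B.
Step 4: frontier [A–D 13, B–C 16, C–F 19] → take A–D (13); add D.
Step 5: frontier [B–C 16, C–F 19] → take B–C (16); add C.
Vertex order: F, E, A, B, D, C. The 3rd vertex is A.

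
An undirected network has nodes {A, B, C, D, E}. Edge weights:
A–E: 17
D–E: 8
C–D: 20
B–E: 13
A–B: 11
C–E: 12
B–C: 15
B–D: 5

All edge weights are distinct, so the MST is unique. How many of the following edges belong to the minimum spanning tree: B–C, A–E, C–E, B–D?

2

Sort edges by weight, then run Kruskal:
B–D (5): add. Components now {A} {B,D} {C} {E}
D–E (8): add. Components now {A} {B,D,E} {C}
A–B (11): add. Components now {A,B,D,E} {C}
C–E (12): add. Components now {A,B,C,D,E}
MST edge set: {B–D, D–E, A–B, C–E}.
Of the listed edges, {C–E, B–D} are in the MST → 2.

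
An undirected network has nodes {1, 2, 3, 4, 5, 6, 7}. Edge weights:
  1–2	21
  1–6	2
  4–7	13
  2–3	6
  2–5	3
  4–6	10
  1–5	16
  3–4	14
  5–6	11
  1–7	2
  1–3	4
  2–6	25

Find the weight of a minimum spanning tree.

27

Grow the tree from 5 using Prim:
Step 1: cheapest edge leaving the tree is 2–5 (3); add 2.
Step 2: cheapest edge leaving the tree is 2–3 (6); add 3.
Step 3: cheapest edge leaving the tree is 1–3 (4); add 1.
Step 4: cheapest edge leaving the tree is 1–6 (2); add 6.
Step 5: cheapest edge leaving the tree is 1–7 (2); add 7.
Step 6: cheapest edge leaving the tree is 4–6 (10); add 4.
MST edges: 2–5, 2–3, 1–3, 1–6, 1–7, 4–6; total weight 3+6+4+2+2+10 = 27.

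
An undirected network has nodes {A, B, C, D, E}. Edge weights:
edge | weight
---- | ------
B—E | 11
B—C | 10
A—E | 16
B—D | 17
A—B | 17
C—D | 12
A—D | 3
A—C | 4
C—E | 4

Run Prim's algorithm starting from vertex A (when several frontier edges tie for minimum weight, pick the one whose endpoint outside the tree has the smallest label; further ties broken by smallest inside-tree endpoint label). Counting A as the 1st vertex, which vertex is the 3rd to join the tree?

Prim's algorithm from A:
Step 1: frontier [A—D 3, A—C 4, A—E 16, A—B 17] → take A—D (3); add D.
Step 2: frontier [A—C 4, A—E 16, A—B 17, C—D 12, B—D 17] → take A—C (4); add C.
Step 3: frontier [A—E 16, A—B 17, C—E 4, B—C 10, B—D 17] → take C—E (4); add E.
Step 4: frontier [A—B 17, B—C 10, B—D 17, B—E 11] → take B—C (10); add B.
Vertex order: A, D, C, E, B. The 3rd vertex is C.

C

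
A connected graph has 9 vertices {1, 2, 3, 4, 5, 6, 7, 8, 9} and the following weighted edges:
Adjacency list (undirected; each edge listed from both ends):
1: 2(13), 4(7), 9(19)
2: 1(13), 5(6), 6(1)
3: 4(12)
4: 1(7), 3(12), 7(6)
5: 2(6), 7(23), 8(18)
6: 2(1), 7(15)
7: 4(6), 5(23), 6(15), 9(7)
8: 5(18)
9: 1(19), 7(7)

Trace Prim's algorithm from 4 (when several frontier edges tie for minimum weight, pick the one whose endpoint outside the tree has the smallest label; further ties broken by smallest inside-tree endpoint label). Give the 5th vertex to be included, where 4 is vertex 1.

Prim's algorithm from 4:
Step 1: cheapest edge leaving the tree is 4 7 (6); add 7.
Step 2: cheapest edge leaving the tree is 1 4 (7); add 1.
Step 3: cheapest edge leaving the tree is 7 9 (7); add 9.
Step 4: cheapest edge leaving the tree is 3 4 (12); add 3.
Step 5: cheapest edge leaving the tree is 1 2 (13); add 2.
Step 6: cheapest edge leaving the tree is 2 6 (1); add 6.
Step 7: cheapest edge leaving the tree is 2 5 (6); add 5.
Step 8: cheapest edge leaving the tree is 5 8 (18); add 8.
Vertex order: 4, 7, 1, 9, 3, 2, 6, 5, 8. The 5th vertex is 3.

3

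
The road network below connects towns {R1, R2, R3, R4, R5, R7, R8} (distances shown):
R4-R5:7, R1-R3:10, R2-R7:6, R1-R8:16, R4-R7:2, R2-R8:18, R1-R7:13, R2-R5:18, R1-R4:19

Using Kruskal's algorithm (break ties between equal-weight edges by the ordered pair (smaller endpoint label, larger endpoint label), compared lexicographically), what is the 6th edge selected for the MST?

R1-R8

Sort edges by weight, then run Kruskal:
R4-R7 (2): add. Components now {R8} {R4,R7} {R2} {R1} {R3} {R5}
R2-R7 (6): add. Components now {R8} {R2,R4,R7} {R1} {R3} {R5}
R4-R5 (7): add. Components now {R8} {R2,R4,R5,R7} {R1} {R3}
R1-R3 (10): add. Components now {R8} {R2,R4,R5,R7} {R1,R3}
R1-R7 (13): add. Components now {R8} {R1,R2,R3,R4,R5,R7}
R1-R8 (16): add. Components now {R1,R2,R3,R4,R5,R7,R8}
The 6th edge added is R1-R8.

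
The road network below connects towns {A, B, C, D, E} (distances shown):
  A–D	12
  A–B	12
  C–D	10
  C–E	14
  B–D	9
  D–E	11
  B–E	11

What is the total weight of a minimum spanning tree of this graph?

42

Prim, starting at D.
Step 1: frontier [B–D 9, C–D 10, D–E 11, A–D 12] → take B–D (9); add B.
Step 2: frontier [B–E 11, A–B 12, C–D 10, D–E 11, A–D 12] → take C–D (10); add C.
Step 3: frontier [B–E 11, A–B 12, C–E 14, D–E 11, A–D 12] → take B–E (11); add E.
Step 4: frontier [A–B 12, A–D 12] → take A–B (12); add A.
MST edges: B–D, C–D, B–E, A–B; total weight 9+10+11+12 = 42.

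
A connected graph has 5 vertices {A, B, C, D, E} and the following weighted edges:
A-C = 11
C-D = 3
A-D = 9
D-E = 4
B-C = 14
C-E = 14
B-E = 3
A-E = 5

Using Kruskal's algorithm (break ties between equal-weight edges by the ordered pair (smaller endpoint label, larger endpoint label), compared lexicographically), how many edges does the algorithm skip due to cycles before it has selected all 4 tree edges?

Kruskal: consider edges lightest-first.
B-E (3): add. Components now {A} {B,E} {C} {D}
C-D (3): add. Components now {A} {B,E} {C,D}
D-E (4): add. Components now {A} {B,C,D,E}
A-E (5): add. Components now {A,B,C,D,E}
Edges rejected before the tree was complete: 0.

0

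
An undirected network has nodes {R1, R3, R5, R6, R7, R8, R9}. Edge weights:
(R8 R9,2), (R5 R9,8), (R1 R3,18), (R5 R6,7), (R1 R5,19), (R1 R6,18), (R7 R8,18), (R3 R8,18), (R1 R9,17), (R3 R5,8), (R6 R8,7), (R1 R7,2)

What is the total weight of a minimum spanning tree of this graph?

Kruskal's algorithm — process edges by increasing weight (ties by edge label):
R1 R7 (2): add. Components now {R5} {R1,R7} {R3} {R8} {R9} {R6}
R8 R9 (2): add. Components now {R5} {R1,R7} {R3} {R8,R9} {R6}
R5 R6 (7): add. Components now {R5,R6} {R1,R7} {R3} {R8,R9}
R6 R8 (7): add. Components now {R5,R6,R8,R9} {R1,R7} {R3}
R3 R5 (8): add. Components now {R3,R5,R6,R8,R9} {R1,R7}
R5 R9 (8): skip — R5 and R9 already connected.
R1 R9 (17): add. Components now {R1,R3,R5,R6,R7,R8,R9}
MST edges: R1 R7, R8 R9, R5 R6, R6 R8, R3 R5, R1 R9; total weight 2+2+7+7+8+17 = 43.

43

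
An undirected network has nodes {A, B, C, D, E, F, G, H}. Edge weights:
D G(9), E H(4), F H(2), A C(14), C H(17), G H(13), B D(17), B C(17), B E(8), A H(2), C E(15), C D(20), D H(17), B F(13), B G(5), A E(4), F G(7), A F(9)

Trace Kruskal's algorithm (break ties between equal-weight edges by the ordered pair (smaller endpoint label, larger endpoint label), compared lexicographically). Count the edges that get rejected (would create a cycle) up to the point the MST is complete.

Kruskal: consider edges lightest-first.
A H (2): add — endpoints in different components.
F H (2): add — endpoints in different components.
A E (4): add — endpoints in different components.
E H (4): skip — E and H already connected.
B G (5): add — endpoints in different components.
F G (7): add — endpoints in different components.
B E (8): skip — B and E already connected.
A F (9): skip — A and F already connected.
D G (9): add — endpoints in different components.
B F (13): skip — B and F already connected.
G H (13): skip — G and H already connected.
A C (14): add — endpoints in different components.
Edges rejected before the tree was complete: 5.

5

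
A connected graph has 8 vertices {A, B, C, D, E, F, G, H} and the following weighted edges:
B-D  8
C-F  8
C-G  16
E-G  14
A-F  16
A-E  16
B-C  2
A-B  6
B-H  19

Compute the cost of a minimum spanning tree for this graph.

73

Grow the tree from A using Prim:
Step 1: cheapest edge leaving the tree is A-B (6); add B.
Step 2: cheapest edge leaving the tree is B-C (2); add C.
Step 3: cheapest edge leaving the tree is B-D (8); add D.
Step 4: cheapest edge leaving the tree is C-F (8); add F.
Step 5: cheapest edge leaving the tree is A-E (16); add E.
Step 6: cheapest edge leaving the tree is E-G (14); add G.
Step 7: cheapest edge leaving the tree is B-H (19); add H.
MST edges: A-B, B-C, B-D, C-F, A-E, E-G, B-H; total weight 6+2+8+8+16+14+19 = 73.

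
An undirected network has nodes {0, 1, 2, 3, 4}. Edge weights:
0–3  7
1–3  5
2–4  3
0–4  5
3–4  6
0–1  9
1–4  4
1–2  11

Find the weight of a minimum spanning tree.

Prim, starting at 4.
Step 1: frontier [2–4 3, 1–4 4, 0–4 5, 3–4 6] → take 2–4 (3); add 2.
Step 2: frontier [1–2 11, 1–4 4, 0–4 5, 3–4 6] → take 1–4 (4); add 1.
Step 3: frontier [1–3 5, 0–1 9, 0–4 5, 3–4 6] → take 0–4 (5); add 0.
Step 4: frontier [0–3 7, 1–3 5, 3–4 6] → take 1–3 (5); add 3.
MST edges: 2–4, 1–4, 0–4, 1–3; total weight 3+4+5+5 = 17.

17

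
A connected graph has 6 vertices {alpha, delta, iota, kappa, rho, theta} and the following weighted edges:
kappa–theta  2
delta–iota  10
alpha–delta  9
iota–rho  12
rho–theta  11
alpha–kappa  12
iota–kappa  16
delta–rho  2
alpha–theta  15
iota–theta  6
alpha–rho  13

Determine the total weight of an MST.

Kruskal's algorithm — process edges by increasing weight (ties by edge label):
delta–rho (2): add. Components now {kappa} {alpha} {theta} {delta,rho} {iota}
kappa–theta (2): add. Components now {kappa,theta} {alpha} {delta,rho} {iota}
iota–theta (6): add. Components now {iota,kappa,theta} {alpha} {delta,rho}
alpha–delta (9): add. Components now {iota,kappa,theta} {alpha,delta,rho}
delta–iota (10): add. Components now {alpha,delta,iota,kappa,rho,theta}
MST edges: delta–rho, kappa–theta, iota–theta, alpha–delta, delta–iota; total weight 2+2+6+9+10 = 29.

29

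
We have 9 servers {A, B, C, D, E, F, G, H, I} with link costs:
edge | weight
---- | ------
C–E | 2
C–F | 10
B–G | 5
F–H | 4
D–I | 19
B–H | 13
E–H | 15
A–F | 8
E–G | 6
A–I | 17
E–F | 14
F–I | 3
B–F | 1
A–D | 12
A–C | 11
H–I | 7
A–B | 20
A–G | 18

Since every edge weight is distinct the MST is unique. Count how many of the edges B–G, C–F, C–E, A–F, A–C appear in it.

3

Kruskal: consider edges lightest-first.
B–F (1): add — endpoints in different components.
C–E (2): add — endpoints in different components.
F–I (3): add — endpoints in different components.
F–H (4): add — endpoints in different components.
B–G (5): add — endpoints in different components.
E–G (6): add — endpoints in different components.
H–I (7): skip — H and I already connected.
A–F (8): add — endpoints in different components.
C–F (10): skip — C and F already connected.
A–C (11): skip — A and C already connected.
A–D (12): add — endpoints in different components.
MST edge set: {B–F, C–E, F–I, F–H, B–G, E–G, A–F, A–D}.
Of the listed edges, {B–G, C–E, A–F} are in the MST → 3.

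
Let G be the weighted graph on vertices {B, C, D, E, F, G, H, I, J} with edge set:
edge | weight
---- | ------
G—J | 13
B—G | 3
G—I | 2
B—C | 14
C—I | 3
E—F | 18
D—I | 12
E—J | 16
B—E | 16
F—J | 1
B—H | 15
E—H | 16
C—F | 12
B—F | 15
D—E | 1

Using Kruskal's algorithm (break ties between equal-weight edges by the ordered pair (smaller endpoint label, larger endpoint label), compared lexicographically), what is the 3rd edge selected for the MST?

G-I

Kruskal: consider edges lightest-first.
D—E (1): add — endpoints in different components.
F—J (1): add — endpoints in different components.
G—I (2): add — endpoints in different components.
B—G (3): add — endpoints in different components.
C—I (3): add — endpoints in different components.
C—F (12): add — endpoints in different components.
D—I (12): add — endpoints in different components.
G—J (13): skip — G and J already connected.
B—C (14): skip — B and C already connected.
B—F (15): skip — B and F already connected.
B—H (15): add — endpoints in different components.
The 3rd edge added is G—I.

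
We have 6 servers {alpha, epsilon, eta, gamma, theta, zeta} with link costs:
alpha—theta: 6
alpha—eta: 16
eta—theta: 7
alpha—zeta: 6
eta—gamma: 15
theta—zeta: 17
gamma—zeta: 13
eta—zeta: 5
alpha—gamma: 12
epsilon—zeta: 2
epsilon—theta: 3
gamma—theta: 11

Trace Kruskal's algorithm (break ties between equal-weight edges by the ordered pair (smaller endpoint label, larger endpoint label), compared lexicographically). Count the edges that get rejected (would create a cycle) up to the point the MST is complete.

Kruskal: consider edges lightest-first.
epsilon—zeta (2): add — endpoints in different components.
epsilon—theta (3): add — endpoints in different components.
eta—zeta (5): add — endpoints in different components.
alpha—theta (6): add — endpoints in different components.
alpha—zeta (6): skip — zeta and alpha already connected.
eta—theta (7): skip — eta and theta already connected.
gamma—theta (11): add — endpoints in different components.
Edges rejected before the tree was complete: 2.

2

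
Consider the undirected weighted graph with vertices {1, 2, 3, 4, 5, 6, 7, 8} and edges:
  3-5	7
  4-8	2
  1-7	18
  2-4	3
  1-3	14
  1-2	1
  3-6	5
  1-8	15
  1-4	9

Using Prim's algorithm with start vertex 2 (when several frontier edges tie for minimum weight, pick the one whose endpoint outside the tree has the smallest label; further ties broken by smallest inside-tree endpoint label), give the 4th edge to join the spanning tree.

Prim, starting at 2.
Step 1: cheapest edge leaving the tree is 1-2 (1); add 1.
Step 2: cheapest edge leaving the tree is 2-4 (3); add 4.
Step 3: cheapest edge leaving the tree is 4-8 (2); add 8.
Step 4: cheapest edge leaving the tree is 1-3 (14); add 3.
Step 5: cheapest edge leaving the tree is 3-6 (5); add 6.
Step 6: cheapest edge leaving the tree is 3-5 (7); add 5.
Step 7: cheapest edge leaving the tree is 1-7 (18); add 7.
The 4th edge added is 1-3.

1-3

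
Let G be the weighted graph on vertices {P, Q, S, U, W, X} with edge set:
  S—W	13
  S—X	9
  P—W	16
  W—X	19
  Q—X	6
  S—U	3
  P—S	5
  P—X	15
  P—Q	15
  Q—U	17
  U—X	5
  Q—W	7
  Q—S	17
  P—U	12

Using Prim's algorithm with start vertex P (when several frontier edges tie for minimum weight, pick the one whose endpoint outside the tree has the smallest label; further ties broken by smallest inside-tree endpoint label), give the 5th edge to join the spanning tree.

Prim's algorithm from P:
Step 1: cheapest edge leaving the tree is P—S (5); add S.
Step 2: cheapest edge leaving the tree is S—U (3); add U.
Step 3: cheapest edge leaving the tree is U—X (5); add X.
Step 4: cheapest edge leaving the tree is Q—X (6); add Q.
Step 5: cheapest edge leaving the tree is Q—W (7); add W.
The 5th edge added is Q—W.

Q-W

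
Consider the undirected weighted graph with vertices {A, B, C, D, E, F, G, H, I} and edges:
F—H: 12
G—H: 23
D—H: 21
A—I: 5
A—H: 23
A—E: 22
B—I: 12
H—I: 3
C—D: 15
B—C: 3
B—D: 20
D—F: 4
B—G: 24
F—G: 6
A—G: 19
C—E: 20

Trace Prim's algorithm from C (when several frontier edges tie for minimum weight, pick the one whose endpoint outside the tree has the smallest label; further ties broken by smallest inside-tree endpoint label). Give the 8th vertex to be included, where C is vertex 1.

G

Grow the tree from C using Prim:
Step 1: cheapest edge leaving the tree is B—C (3); add B.
Step 2: cheapest edge leaving the tree is B—I (12); add I.
Step 3: cheapest edge leaving the tree is H—I (3); add H.
Step 4: cheapest edge leaving the tree is A—I (5); add A.
Step 5: cheapest edge leaving the tree is F—H (12); add F.
Step 6: cheapest edge leaving the tree is D—F (4); add D.
Step 7: cheapest edge leaving the tree is F—G (6); add G.
Step 8: cheapest edge leaving the tree is C—E (20); add E.
Vertex order: C, B, I, H, A, F, D, G, E. The 8th vertex is G.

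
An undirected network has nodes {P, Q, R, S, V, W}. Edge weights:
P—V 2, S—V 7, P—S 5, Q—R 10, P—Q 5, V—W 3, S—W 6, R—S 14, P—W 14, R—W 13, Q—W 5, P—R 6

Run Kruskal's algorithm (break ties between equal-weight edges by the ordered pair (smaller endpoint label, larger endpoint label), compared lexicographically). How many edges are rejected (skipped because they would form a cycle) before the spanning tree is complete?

1

Sort edges by weight, then run Kruskal:
P—V (2): add — endpoints in different components.
V—W (3): add — endpoints in different components.
P—Q (5): add — endpoints in different components.
P—S (5): add — endpoints in different components.
Q—W (5): skip — W and Q already connected.
P—R (6): add — endpoints in different components.
Edges rejected before the tree was complete: 1.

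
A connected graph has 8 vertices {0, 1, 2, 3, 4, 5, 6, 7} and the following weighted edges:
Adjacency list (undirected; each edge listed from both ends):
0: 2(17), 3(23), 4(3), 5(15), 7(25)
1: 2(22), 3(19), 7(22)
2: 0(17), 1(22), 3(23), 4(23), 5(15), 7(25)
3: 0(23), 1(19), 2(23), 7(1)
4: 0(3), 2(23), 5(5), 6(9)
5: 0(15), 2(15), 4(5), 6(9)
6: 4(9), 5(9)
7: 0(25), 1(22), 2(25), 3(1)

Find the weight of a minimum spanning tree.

74

Sort edges by weight, then run Kruskal:
3 7 (1): add — endpoints in different components.
0 4 (3): add — endpoints in different components.
4 5 (5): add — endpoints in different components.
4 6 (9): add — endpoints in different components.
5 6 (9): skip — 5 and 6 already connected.
0 5 (15): skip — 0 and 5 already connected.
2 5 (15): add — endpoints in different components.
0 2 (17): skip — 0 and 2 already connected.
1 3 (19): add — endpoints in different components.
1 2 (22): add — endpoints in different components.
MST edges: 3 7, 0 4, 4 5, 4 6, 2 5, 1 3, 1 2; total weight 1+3+5+9+15+19+22 = 74.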